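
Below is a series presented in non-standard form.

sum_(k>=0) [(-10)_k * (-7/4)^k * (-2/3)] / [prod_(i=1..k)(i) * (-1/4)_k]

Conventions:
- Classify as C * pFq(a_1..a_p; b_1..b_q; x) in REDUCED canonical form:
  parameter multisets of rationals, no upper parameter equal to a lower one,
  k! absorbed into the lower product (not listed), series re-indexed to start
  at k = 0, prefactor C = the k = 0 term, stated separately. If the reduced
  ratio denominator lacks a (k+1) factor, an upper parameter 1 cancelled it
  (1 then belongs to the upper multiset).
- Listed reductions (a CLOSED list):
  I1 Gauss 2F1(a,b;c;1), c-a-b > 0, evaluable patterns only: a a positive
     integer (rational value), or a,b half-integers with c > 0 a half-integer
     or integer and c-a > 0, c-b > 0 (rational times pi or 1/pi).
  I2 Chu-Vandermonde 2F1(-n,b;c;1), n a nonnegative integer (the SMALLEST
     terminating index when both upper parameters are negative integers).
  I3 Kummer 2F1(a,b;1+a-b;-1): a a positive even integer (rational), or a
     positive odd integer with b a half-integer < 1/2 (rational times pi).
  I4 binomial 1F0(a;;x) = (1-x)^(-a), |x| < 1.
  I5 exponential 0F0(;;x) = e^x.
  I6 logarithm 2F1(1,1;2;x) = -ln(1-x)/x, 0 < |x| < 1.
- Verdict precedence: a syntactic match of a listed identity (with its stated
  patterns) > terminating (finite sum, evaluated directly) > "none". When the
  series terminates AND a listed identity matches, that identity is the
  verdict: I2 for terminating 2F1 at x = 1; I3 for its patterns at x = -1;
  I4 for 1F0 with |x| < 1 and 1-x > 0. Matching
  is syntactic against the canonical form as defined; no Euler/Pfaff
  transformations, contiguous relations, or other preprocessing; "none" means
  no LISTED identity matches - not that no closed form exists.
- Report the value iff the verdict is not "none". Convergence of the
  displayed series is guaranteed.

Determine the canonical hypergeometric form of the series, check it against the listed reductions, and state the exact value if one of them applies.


With C = -2/3: the canonical form is 1F1(-10; -1/4; -7/4). Verdict: terminating - upper -10 stops the sum at k = 10; the 11 terms are added exactly. Its exact value is 3993041158144/905278275.

Structural cue: x = (-7/4) and the product of the first k integers (C = -2/3) is k!.
Adjacent-term ratio: r(k) = (-7/4) * (k-10) / [(k-1/4) (k+1)] ; factor over Q: parameters, x = (-7/4), and C = -2/3.


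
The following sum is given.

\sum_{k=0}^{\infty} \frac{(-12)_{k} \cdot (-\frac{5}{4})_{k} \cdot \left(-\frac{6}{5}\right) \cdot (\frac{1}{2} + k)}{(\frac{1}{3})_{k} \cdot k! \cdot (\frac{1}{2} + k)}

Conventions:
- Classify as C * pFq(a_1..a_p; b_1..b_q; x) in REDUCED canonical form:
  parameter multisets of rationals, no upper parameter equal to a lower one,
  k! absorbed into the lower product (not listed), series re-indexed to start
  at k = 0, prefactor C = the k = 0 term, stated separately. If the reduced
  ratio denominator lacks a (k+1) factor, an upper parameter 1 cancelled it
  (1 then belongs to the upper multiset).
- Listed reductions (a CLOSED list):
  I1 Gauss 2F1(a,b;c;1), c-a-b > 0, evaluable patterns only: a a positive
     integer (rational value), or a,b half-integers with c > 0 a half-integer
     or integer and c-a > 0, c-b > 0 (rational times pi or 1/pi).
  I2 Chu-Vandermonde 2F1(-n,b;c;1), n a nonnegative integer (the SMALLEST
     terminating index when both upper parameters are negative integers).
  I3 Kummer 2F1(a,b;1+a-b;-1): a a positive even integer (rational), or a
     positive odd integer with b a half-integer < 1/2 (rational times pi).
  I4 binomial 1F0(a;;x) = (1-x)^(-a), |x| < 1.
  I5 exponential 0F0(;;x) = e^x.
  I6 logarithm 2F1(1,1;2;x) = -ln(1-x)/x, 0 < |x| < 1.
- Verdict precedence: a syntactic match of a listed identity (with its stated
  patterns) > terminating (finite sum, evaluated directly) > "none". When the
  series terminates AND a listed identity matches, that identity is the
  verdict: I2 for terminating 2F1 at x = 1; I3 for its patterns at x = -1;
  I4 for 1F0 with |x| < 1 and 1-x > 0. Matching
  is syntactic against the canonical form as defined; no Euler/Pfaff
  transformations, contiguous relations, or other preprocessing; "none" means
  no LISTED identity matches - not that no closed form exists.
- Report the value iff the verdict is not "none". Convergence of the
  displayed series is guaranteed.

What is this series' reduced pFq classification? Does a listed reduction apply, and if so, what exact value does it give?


At argument 1: a 2F1 with upper {-12, -\frac{5}{4}}, lower {\frac{1}{3}}, scaled by C = -\frac{6}{5}. Verdict (x = 1): Chu-Vandermonde (I2) applies (terminating 2F1 at x = 1 with n = 12, b = -5/4, c = \frac{1}{3}). Its exact value is -\frac{4311735718139079}{51110110822400}.

Structural cue: with t_0 = -\frac{6}{5}, striking the common factor k + 1/2 reduces the term (C = -6/5, x = 1).
Adjacent-term ratio: r(k) = 1 * (k-12) (k-\frac{5}{4}) / [(k+\frac{1}{3}) (k+1)] - poly over poly, x = 1 from leading terms; C = -\frac{6}{5} at k = 0.


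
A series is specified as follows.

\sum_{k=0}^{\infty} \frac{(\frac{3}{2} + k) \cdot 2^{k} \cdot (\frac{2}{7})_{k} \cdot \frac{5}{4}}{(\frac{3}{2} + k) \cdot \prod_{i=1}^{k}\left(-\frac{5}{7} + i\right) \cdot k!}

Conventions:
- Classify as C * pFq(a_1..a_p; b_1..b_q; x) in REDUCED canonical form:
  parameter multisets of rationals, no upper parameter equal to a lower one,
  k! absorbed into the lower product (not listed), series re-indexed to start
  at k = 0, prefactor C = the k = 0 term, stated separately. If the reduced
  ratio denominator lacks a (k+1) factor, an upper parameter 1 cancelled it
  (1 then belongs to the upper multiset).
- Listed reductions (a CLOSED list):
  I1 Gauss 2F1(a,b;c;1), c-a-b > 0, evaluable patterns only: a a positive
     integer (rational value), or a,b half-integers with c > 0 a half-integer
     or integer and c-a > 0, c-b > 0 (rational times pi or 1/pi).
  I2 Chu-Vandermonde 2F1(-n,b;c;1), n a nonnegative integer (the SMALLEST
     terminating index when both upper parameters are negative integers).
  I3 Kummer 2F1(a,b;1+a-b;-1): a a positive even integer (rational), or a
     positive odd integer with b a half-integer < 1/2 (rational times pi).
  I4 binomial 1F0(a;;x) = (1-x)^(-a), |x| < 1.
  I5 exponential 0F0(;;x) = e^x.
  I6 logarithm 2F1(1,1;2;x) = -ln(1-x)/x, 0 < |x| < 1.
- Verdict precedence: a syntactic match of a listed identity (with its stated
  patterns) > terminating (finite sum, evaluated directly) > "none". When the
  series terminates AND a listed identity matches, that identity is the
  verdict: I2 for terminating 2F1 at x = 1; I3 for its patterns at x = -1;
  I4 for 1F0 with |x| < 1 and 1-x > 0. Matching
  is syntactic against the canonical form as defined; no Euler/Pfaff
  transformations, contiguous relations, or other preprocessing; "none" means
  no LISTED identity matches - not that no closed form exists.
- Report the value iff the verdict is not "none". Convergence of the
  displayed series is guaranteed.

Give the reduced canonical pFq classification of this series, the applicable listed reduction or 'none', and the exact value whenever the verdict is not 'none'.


At argument 2: a 0F0 with upper {-}, lower {-}, scaled by C = \frac{5}{4}. Verdict at x = 2: the exponential series (I5) matches (the 0F0 exponential series at x = 2). Exact value: \frac{5}{4} \cdot e^{2}.

Structural cue: with t_0 = \frac{5}{4}, striking the common factor k + 3/2 reduces the term (C = 5/4).
Term ratio: r(k) = 2 * 1 / [(k+1)] - poly over poly, x = 2 from leading terms; C = \frac{5}{4} at k = 0.


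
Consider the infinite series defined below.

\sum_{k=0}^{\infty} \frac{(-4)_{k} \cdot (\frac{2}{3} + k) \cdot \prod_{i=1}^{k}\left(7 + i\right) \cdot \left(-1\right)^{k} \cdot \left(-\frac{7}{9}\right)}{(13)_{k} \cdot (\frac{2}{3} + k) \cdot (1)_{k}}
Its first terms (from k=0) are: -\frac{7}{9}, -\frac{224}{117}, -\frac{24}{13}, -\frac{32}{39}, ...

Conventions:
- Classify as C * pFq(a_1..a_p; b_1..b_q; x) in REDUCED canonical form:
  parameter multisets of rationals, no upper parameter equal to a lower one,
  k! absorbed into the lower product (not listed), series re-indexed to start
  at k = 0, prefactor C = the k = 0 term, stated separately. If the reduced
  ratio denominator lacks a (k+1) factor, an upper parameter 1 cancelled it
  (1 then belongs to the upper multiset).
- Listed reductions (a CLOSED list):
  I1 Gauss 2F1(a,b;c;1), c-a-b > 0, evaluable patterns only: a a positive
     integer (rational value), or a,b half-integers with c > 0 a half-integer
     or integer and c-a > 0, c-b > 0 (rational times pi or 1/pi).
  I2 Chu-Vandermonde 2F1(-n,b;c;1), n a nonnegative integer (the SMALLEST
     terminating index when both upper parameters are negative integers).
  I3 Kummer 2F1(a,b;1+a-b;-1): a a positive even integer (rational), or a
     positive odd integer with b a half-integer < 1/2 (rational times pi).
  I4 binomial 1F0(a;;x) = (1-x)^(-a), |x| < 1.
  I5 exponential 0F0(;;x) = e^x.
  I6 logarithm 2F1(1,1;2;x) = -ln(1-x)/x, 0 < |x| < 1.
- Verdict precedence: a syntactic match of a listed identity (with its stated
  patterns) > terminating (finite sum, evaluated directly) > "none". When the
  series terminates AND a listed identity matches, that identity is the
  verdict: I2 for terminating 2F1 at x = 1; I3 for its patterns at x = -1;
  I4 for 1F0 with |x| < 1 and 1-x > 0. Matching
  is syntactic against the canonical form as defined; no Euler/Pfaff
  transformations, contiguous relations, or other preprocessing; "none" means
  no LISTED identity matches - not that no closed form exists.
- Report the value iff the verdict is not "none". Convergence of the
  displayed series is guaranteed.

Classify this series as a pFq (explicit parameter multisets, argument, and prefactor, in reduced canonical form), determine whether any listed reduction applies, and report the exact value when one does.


At argument -1: a 2F1 with upper {-4, 8}, lower {13}, scaled by C = -\frac{7}{9}. Verdict: this is Kummer (I3) (x = -1; c = 13 equals 1+a-b for upper {-4, 8}: listed pattern). Exact value: -\frac{11}{2}.

Structural cue: from the first term -\frac{7}{9}: striking the common factor k + 2/3 reduces the term (C = -7/9).
Consecutive-term ratio: r(k) = -1 * (k-4) (k+8) / [(k+13) (k+1)] - poly over poly, x = -1 from leading terms; C = -\frac{7}{9} at k = 0.


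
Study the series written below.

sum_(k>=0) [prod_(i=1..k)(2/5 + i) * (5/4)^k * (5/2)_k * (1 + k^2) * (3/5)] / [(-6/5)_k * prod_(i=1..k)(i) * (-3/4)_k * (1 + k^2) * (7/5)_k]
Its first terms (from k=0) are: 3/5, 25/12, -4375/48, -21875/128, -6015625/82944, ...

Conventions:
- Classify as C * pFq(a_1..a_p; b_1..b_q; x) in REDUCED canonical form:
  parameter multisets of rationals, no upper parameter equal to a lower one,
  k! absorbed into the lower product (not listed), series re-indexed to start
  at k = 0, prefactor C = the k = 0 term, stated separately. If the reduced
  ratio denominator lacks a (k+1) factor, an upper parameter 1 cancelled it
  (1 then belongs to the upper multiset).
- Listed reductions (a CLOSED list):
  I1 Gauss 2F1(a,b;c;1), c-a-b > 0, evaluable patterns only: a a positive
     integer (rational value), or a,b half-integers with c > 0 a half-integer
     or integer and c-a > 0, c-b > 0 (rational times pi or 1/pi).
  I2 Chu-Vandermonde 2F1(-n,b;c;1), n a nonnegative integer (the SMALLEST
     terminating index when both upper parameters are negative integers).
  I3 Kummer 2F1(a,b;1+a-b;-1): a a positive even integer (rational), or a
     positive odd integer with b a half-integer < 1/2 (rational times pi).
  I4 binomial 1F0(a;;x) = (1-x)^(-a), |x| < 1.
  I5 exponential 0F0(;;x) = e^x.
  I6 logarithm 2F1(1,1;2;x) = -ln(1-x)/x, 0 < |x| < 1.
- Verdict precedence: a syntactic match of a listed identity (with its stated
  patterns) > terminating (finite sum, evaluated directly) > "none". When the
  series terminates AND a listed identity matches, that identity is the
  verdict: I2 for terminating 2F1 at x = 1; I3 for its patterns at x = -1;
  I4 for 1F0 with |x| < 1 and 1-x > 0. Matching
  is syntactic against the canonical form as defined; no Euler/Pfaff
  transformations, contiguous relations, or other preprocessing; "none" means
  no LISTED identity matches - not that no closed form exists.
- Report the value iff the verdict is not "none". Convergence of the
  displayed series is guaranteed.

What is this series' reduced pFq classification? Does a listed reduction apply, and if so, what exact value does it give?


The series (x = 5/4) is 1F2: upper {5/2}, lower {-6/5, -3/4}, prefactor 3/5. Verdict: none. A 1F2 with upper {5/2} fits none of I1-I6 at x = 5/4; the sum runs forever.

Structural cue: t_0 being 3/5, the running product (C = 3/5, x = 5/4) telescopes to a rising factorial.
Adjacent-term ratio: r(k) = (5/4) * (k+5/2) / [(k-6/5) (k-3/4) (k+1)] - poly over poly, x = (5/4) from leading terms; C = 3/5 at k = 0.


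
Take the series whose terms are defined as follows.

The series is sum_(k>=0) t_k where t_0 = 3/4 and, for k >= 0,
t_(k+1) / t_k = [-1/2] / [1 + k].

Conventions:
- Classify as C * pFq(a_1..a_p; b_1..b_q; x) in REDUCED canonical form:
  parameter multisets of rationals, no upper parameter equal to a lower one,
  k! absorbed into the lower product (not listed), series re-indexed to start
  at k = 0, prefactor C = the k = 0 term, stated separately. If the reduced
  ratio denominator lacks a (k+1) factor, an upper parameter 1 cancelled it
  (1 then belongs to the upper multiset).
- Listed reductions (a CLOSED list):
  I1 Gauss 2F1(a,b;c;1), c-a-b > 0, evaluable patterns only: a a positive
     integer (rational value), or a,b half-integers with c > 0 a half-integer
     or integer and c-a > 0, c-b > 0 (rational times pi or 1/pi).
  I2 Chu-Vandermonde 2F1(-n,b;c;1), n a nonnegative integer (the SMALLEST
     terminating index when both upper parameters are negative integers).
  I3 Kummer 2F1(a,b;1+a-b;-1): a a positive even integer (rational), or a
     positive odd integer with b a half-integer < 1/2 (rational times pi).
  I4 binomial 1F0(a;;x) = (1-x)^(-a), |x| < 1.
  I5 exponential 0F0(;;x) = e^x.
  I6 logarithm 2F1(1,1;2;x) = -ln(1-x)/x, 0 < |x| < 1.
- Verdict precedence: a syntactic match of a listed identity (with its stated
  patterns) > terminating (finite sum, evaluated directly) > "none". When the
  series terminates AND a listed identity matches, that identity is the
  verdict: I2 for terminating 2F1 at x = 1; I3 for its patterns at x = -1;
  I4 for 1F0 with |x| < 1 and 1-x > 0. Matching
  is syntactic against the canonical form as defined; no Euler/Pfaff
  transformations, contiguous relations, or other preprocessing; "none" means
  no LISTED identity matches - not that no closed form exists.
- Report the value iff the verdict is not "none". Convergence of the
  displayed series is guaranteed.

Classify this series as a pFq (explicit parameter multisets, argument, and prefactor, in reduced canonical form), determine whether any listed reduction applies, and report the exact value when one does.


Prefactor 3/4, argument -1/2: 0F0 with upper {-} over lower {-}. Verdict (x = -1/2): exponential (I5) applies (the 0F0 exponential series at x = -1/2). Sum: (3/4) * e^(-1/2).

Key step: t_0 = 3/4 here, and roots of the ratio polynomials (C = 3/4) are the negated parameters.
Term ratio: r(k) = (-1/2) * 1 / [(k+1)] - rational in k. x = (-1/2); t_0 = 3/4; negate the roots.


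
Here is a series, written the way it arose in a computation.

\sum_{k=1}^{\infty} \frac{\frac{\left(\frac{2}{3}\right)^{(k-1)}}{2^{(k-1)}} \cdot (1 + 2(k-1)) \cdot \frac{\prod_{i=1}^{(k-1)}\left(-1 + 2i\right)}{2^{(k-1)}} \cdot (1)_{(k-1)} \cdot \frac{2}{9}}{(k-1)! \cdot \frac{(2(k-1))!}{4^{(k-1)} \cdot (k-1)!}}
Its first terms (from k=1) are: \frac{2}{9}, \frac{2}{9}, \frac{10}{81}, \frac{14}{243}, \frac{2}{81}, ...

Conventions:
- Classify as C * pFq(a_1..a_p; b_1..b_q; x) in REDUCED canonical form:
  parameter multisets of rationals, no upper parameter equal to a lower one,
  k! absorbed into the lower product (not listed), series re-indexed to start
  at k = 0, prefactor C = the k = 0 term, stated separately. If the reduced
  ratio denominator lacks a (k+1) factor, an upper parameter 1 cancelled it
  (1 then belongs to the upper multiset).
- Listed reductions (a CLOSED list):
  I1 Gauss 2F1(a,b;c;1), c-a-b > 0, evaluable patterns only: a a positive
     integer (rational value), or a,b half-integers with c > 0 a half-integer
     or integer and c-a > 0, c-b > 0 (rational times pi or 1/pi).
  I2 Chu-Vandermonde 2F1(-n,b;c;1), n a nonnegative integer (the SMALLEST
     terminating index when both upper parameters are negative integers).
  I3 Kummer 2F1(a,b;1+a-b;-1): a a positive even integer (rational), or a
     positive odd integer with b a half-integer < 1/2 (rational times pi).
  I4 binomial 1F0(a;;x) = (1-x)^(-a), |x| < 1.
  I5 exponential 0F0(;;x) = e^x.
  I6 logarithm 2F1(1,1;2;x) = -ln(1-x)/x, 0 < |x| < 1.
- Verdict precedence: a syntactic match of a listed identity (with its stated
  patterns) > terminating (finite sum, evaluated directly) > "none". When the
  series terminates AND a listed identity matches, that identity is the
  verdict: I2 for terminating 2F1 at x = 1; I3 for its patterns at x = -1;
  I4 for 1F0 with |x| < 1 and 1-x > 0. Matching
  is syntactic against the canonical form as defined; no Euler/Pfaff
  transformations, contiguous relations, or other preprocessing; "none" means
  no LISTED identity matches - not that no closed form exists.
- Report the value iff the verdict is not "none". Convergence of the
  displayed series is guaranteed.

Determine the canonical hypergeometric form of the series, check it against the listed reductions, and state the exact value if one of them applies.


The series (x = \frac{1}{3}) is 2F1: upper {1, \frac{3}{2}}, lower {\frac{1}{2}}, prefactor \frac{2}{9}. Verdict: none (x = \frac{1}{3}): each listed identity misses the multisets {1, \frac{3}{2}} ; {\frac{1}{2}}.

Structural cue: with t_0 = \frac{2}{9}, the lower (2k)!/(4^k k!) block (C = 2/9, x = 1/3) is (1/2)_k.
Consecutive-term ratio: r(k) = \frac{1}{3} * (k+1) (k+\frac{3}{2}) / [(k+\frac{1}{2}) (k+1)] ; factor over Q: parameters, x = \frac{1}{3}, and C = \frac{2}{9}.


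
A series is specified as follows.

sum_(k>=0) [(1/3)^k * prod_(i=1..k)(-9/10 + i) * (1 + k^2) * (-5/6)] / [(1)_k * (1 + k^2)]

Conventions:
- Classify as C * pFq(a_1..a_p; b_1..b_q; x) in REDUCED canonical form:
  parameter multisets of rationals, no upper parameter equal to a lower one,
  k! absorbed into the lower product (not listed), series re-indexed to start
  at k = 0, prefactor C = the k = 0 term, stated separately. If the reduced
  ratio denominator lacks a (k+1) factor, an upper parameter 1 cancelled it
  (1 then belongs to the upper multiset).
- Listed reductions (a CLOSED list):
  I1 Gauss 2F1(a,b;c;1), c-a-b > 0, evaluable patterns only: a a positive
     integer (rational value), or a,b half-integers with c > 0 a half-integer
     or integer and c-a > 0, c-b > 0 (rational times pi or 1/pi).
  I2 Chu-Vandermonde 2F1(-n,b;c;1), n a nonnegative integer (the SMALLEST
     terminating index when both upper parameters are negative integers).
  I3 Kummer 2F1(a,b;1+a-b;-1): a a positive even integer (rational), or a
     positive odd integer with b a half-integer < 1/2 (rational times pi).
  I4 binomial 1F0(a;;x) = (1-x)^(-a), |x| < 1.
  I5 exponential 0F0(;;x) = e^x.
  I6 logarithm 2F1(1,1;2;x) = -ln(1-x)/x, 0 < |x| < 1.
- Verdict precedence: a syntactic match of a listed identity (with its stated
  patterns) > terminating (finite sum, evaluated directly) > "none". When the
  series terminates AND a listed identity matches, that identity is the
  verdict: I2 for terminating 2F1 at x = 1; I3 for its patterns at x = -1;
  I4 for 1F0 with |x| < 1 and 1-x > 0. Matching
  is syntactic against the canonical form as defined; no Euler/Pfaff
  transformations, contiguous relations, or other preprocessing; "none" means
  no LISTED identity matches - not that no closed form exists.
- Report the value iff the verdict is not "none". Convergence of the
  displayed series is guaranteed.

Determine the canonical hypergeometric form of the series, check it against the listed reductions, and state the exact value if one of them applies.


The series (x = 1/3) is 1F0: upper {1/10}, lower {-}, prefactor -5/6. Verdict (x = 1/3): binomial (I4) applies (the 1F0 binomial series: exponent -1/10, x = 1/3). Sum: (-5/6) * (2/3)^(-1/10).

Structural cue: with t_0 = -5/6, (1)_k (C = -5/6, x = 1/3) is k! itself.
Term ratio: r(k) = (1/3) * (k+1/10) / [(k+1)] - rational in k. x = (1/3); t_0 = -5/6; negate the roots.


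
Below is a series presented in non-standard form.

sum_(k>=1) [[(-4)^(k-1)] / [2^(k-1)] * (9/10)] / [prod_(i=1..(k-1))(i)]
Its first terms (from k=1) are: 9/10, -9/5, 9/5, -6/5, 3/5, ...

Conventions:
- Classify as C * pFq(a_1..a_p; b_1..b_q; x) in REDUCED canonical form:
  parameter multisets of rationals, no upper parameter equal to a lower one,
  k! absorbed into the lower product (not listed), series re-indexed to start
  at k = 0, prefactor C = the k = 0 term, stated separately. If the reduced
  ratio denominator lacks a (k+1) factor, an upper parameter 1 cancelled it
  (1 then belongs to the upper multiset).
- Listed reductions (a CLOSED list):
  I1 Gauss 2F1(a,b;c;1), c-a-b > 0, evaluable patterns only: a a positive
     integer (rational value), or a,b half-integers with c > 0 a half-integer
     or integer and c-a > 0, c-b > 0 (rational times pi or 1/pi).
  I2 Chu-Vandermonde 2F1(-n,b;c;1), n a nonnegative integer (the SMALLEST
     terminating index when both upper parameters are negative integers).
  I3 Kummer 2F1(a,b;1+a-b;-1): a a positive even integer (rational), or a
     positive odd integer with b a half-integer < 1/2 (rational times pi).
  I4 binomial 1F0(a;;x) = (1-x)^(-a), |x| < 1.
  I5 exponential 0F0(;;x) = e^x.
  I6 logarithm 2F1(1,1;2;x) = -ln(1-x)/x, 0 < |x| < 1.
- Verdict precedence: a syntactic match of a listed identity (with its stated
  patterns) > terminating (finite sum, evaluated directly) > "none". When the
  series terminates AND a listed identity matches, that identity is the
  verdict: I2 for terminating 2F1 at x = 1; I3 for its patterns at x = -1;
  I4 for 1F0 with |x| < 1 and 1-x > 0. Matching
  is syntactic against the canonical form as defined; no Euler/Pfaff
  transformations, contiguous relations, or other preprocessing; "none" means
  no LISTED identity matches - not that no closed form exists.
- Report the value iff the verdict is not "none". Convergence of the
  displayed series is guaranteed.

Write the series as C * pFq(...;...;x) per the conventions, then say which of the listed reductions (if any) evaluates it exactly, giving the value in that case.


Prefactor 9/10, argument -2: 0F0 with upper {-} over lower {-}. Verdict: this is exponential (I5) (the 0F0 exponential series at x = -2). Value: (9/10) * e^(-2).

First insight: x = (-2) and the two k-th powers (C = 9/10, x = -2) combine into one argument.
Term ratio: r(k) = (-2) * 1 / [(k+1)] - rational; roots negated = parameters, x = (-2), C = 9/10.


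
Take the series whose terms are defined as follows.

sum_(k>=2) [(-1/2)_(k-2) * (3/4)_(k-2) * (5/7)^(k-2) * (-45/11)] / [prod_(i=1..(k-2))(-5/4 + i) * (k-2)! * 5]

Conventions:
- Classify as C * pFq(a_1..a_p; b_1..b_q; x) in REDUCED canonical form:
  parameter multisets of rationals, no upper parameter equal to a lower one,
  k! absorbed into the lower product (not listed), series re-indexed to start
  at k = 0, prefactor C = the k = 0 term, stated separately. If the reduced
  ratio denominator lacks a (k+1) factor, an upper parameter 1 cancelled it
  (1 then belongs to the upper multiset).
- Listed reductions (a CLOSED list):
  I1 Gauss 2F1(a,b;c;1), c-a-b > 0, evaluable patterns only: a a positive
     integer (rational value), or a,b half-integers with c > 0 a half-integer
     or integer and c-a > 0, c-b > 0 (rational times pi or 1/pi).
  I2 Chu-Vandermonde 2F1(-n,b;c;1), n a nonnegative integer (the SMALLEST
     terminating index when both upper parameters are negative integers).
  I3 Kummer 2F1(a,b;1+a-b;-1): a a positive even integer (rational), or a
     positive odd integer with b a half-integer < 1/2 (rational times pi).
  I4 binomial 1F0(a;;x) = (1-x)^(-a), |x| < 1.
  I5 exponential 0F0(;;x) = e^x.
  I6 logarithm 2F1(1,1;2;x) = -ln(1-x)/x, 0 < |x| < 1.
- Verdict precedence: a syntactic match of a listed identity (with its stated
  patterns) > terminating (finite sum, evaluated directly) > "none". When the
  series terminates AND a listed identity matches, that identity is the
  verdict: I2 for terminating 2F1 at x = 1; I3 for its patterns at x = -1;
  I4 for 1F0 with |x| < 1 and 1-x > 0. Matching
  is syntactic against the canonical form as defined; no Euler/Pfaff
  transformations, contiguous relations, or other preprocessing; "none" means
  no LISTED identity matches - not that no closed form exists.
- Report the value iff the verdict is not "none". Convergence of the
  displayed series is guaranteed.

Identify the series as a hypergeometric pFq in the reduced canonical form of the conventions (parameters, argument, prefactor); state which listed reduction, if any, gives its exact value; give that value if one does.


Classification (C = -9/11): 2F1 with upper {-1/2, 3/4}, lower {-1/4}, argument x = 5/7. Verdict: none here - no I1-I6 shape fits x = 5/7 with lower {-1/4}.

First insight: with t_0 = -9/11, the constant factors (prefactor -9/11) combine into one prefactor.
Adjacent-term ratio: r(k) = (5/7) * (k-1/2) (k+3/4) / [(k-1/4) (k+1)] - rational in k. x = (5/7); t_0 = -9/11; negate the roots.


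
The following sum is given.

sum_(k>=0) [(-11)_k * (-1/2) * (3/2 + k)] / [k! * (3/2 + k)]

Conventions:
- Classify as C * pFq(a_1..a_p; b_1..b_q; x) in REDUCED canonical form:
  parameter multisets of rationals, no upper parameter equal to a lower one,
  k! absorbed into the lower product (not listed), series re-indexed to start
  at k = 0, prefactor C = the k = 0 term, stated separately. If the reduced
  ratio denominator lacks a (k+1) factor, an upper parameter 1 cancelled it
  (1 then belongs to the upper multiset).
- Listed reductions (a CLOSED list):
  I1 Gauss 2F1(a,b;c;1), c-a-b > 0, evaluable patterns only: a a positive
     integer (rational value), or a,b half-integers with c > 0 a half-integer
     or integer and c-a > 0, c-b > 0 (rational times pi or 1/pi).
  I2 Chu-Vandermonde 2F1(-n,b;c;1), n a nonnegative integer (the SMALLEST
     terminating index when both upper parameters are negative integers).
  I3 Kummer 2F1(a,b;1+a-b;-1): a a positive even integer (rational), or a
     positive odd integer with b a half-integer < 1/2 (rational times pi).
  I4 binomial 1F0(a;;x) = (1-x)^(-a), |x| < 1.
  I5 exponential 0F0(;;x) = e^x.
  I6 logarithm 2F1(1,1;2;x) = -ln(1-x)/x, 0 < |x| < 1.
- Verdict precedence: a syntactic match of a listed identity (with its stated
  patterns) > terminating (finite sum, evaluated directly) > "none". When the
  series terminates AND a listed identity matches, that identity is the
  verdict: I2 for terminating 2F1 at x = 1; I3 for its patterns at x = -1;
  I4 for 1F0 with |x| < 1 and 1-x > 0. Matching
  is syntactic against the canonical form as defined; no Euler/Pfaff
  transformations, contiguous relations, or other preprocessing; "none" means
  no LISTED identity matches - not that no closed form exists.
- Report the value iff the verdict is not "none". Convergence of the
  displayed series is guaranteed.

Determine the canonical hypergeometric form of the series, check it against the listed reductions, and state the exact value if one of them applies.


First insight: from the first term -1/2: k + 3/2 divides numerator and denominator alike; C = -1/2, x = 1 after cancelling.
Consecutive-term ratio: r(k) = 1 * (k-11) / [(k+1)] - rational in k, leading ratio 1; with t_0 = -1/2, classification follows.

x = 1 here; the reduced form reads 1F0, upper {-11}, lower {-}, C = -1/2. Verdict: terminating - upper -11 stops the sum at k = 11; the 12 terms are added exactly. Exact value: 0.


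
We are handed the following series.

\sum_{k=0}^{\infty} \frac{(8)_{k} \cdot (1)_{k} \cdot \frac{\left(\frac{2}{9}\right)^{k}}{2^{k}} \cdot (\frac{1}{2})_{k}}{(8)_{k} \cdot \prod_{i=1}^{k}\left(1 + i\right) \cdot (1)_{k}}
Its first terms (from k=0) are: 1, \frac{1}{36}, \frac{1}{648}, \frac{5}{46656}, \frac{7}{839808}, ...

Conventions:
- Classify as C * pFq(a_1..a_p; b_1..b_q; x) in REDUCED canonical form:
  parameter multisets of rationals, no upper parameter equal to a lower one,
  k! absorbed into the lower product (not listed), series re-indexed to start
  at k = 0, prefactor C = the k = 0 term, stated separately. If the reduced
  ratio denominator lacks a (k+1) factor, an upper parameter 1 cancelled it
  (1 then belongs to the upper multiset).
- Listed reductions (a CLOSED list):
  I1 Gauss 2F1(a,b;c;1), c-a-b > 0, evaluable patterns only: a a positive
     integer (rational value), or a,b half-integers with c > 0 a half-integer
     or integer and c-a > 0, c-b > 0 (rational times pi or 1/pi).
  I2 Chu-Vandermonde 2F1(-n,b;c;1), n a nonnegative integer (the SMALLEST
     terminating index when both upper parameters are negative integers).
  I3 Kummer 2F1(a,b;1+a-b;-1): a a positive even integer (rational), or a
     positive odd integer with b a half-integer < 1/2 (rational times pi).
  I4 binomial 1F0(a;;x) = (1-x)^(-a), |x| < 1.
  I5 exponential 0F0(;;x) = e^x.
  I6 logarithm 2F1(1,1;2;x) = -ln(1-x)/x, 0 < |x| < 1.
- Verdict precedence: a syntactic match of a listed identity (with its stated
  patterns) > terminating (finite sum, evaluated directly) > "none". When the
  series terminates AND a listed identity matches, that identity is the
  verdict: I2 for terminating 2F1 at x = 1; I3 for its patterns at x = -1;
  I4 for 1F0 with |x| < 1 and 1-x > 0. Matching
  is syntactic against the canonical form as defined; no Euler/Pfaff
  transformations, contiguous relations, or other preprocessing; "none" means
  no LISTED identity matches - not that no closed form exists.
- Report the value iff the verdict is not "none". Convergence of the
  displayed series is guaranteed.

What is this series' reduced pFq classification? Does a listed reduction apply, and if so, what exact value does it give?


With C = 1: the canonical form is 2F1(\frac{1}{2}, 1; 2; \frac{1}{9}). Verdict: none. A 2F1 with upper {\frac{1}{2}, 1} fits none of I1-I6 at x = \frac{1}{9}; the sum runs forever.

First insight: t_0 = 1 here, and the parameter 8 appears in both the upper and lower lists and cancels.
Consecutive-term ratio: r(k) = \frac{1}{9} * (k+\frac{1}{2}) (k+1) / [(k+2) (k+1)] - rational in k. x = \frac{1}{9}; t_0 = 1; negate the roots.


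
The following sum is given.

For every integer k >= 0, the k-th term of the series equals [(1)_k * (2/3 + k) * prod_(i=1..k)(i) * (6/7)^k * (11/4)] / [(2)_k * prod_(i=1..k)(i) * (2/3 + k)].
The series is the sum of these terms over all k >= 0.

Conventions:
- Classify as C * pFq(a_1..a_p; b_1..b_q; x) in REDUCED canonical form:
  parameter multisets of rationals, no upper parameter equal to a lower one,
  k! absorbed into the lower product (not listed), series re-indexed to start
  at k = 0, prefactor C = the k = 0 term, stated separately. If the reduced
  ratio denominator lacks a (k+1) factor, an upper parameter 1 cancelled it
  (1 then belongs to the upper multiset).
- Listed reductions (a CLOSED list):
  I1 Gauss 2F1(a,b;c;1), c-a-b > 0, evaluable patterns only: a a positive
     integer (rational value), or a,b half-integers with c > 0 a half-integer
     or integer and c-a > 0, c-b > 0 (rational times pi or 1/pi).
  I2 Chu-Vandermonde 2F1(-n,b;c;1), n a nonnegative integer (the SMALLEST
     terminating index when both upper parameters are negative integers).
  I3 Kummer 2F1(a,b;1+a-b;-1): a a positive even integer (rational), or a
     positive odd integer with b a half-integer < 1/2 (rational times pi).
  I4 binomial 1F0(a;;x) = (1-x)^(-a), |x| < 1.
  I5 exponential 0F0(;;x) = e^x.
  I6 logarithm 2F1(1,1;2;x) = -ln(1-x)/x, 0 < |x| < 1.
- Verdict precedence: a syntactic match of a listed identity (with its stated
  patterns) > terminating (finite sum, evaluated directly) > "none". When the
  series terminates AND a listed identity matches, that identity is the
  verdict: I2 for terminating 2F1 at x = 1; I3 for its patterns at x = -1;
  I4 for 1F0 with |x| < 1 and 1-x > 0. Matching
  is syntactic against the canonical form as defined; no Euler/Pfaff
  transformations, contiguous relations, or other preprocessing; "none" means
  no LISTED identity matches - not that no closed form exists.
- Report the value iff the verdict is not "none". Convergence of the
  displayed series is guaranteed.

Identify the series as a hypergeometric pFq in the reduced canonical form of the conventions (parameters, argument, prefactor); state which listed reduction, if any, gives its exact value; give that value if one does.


With C = 11/4: the canonical form is 2F1(1, 1; 2; 6/7). Verdict: the logarithmic series (I6) fires (the logarithm: parameters (1,1;2), x = 6/7). Its exact value is (-77/24) * ln(1/7).

First insight: t_0 being 11/4, k + 2/3 divides numerator and denominator alike; prefactor 11/4 after cancelling.
Term ratio: r(k) = (6/7) * (k+1) (k+1) / [(k+2) (k+1)] - rational in k. x = (6/7); t_0 = 11/4; negate the roots.


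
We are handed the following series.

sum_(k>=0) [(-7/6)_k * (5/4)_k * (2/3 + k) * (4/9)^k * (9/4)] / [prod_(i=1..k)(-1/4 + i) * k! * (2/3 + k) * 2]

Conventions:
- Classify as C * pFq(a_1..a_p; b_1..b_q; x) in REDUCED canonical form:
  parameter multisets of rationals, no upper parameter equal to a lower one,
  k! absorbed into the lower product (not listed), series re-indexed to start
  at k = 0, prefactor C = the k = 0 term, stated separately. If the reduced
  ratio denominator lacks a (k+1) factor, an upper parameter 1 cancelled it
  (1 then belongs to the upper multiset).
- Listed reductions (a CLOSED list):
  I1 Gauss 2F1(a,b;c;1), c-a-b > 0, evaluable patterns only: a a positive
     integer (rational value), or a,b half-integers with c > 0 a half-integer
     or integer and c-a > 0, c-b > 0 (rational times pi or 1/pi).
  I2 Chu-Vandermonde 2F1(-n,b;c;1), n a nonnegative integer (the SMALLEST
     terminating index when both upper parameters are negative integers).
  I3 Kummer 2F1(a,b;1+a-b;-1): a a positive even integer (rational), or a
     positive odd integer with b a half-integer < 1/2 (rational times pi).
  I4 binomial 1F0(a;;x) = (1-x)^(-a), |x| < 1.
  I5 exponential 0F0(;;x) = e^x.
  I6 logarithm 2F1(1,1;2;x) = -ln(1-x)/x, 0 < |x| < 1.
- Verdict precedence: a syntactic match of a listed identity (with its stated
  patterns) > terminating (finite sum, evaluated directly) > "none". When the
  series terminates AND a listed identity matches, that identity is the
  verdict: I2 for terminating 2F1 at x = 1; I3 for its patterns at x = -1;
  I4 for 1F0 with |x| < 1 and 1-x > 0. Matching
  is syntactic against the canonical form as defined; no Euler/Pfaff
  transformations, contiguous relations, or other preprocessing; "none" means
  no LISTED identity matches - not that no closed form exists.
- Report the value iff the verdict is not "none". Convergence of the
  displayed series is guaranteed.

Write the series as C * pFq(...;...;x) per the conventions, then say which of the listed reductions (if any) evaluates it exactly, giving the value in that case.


Reduced: x = 4/9, 2F1, upper = {-7/6, 5/4}, lower = {3/4}, C = 9/8. Verdict: none here - no I1-I6 shape fits x = 4/9 with lower {3/4}.

Key observation: x = (4/9) and the lower running product (C = 9/8, x = 4/9) is a rising factorial.
Adjacent-term ratio: r(k) = (4/9) * (k-7/6) (k+5/4) / [(k+3/4) (k+1)] - rational in k, leading ratio (4/9); with t_0 = 9/8, classification follows.


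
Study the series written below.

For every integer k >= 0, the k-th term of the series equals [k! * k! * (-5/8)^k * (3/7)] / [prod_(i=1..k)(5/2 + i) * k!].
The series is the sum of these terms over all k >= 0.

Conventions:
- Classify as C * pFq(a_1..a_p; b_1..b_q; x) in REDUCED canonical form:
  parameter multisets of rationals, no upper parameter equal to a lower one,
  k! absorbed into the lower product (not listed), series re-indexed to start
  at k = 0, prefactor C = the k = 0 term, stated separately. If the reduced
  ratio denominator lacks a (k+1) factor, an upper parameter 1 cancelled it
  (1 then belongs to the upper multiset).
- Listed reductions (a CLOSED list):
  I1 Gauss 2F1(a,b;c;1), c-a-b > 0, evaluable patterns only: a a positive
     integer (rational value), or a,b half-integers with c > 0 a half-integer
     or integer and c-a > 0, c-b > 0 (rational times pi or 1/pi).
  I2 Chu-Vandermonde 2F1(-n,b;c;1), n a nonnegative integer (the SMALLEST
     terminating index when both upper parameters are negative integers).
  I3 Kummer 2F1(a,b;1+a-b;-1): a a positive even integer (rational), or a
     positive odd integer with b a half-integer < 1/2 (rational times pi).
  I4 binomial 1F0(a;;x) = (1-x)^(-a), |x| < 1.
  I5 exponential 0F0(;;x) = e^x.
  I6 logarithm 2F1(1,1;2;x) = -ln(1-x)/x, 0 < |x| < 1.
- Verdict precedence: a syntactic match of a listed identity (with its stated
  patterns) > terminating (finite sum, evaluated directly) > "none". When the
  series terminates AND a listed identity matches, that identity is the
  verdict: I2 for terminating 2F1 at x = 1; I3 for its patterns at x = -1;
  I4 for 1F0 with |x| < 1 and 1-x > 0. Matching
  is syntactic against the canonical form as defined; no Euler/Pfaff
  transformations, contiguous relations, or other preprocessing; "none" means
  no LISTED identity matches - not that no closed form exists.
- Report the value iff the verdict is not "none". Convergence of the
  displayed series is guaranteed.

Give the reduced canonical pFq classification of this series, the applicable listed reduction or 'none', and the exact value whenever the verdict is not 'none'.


Structural cue: from the first term 3/7: the factorial ratio (C = 3/7) (k+a-1)!/(a-1)! is a rising factorial (a)_k.
Ratio: r(k) = (-5/8) * (k+1) (k+1) / [(k+7/2) (k+1)] - rational in k, leading ratio (-5/8); with t_0 = 3/7, classification follows.

Canonical form: C = 3/7 times 2F1 with upper {1, 1}, lower {7/2}, x = -5/8. Verdict: none - this 2F1 at x = -5/8 matches no listed pattern, and upper {1, 1} holds no stopper.


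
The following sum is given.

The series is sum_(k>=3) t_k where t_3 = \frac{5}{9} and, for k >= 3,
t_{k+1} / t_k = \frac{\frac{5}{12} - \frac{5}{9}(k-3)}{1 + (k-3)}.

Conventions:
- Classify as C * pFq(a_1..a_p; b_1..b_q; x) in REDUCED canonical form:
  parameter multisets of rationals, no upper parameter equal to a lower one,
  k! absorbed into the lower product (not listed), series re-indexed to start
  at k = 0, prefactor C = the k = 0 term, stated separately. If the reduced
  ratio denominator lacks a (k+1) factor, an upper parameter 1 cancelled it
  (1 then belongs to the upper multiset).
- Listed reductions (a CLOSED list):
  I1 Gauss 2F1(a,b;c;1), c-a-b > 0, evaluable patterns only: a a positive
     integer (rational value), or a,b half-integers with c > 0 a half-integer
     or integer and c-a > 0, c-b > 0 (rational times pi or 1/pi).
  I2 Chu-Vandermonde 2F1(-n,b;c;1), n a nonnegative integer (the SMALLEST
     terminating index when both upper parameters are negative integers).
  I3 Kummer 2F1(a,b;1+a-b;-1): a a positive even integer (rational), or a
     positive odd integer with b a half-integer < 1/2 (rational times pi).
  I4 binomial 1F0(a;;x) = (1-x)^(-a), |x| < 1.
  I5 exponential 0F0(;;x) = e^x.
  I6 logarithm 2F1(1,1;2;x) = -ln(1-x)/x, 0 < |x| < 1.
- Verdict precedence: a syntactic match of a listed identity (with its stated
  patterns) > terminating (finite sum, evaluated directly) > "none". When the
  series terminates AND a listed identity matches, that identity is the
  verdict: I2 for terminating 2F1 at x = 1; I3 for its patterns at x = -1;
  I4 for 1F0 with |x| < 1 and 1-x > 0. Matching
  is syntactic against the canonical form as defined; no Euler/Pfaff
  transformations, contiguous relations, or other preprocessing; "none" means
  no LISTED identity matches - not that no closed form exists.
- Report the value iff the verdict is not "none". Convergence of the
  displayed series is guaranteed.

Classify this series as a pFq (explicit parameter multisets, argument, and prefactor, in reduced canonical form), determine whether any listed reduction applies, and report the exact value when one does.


The series (x = -\frac{5}{9}) is 1F0: upper {-\frac{3}{4}}, lower {-}, prefactor \frac{5}{9}. Verdict: the binomial series (I4) applies (the 1F0 binomial series: exponent 3/4, x = -\frac{5}{9}). Its exact value is \frac{5}{9} \cdot \left(\frac{14}{9}\right)^{\frac{3}{4}}.

Key observation: from the first term \frac{5}{9}: roots of the ratio polynomials (C = 5/9, x = -5/9) are the negated parameters.
Adjacent-term ratio: r(k) = -\frac{5}{9} * (k-\frac{3}{4}) / [(k+1)] - rational in k, leading ratio -\frac{5}{9}; with t_0 = \frac{5}{9}, classification follows.
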